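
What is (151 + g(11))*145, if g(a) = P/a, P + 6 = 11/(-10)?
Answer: 479631/22 ≈ 21801.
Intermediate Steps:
P = -71/10 (P = -6 + 11/(-10) = -6 + 11*(-1/10) = -6 - 11/10 = -71/10 ≈ -7.1000)
g(a) = -71/(10*a)
(151 + g(11))*145 = (151 - 71/10/11)*145 = (151 - 71/10*1/11)*145 = (151 - 71/110)*145 = (16539/110)*145 = 479631/22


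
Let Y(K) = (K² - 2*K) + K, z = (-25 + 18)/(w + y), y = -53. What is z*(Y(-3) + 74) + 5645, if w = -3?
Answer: 22623/4 ≈ 5655.8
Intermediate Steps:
z = ⅛ (z = (-25 + 18)/(-3 - 53) = -7/(-56) = -7*(-1/56) = ⅛ ≈ 0.12500)
Y(K) = K² - K
z*(Y(-3) + 74) + 5645 = (-3*(-1 - 3) + 74)/8 + 5645 = (-3*(-4) + 74)/8 + 5645 = (12 + 74)/8 + 5645 = (⅛)*86 + 5645 = 43/4 + 5645 = 22623/4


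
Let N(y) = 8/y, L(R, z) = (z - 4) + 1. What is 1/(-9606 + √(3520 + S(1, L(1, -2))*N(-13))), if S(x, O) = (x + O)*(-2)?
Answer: -20813/199922062 - 2*√9282/299883093 ≈ -0.00010475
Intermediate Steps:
L(R, z) = -3 + z (L(R, z) = (-4 + z) + 1 = -3 + z)
S(x, O) = -2*O - 2*x (S(x, O) = (O + x)*(-2) = -2*O - 2*x)
1/(-9606 + √(3520 + S(1, L(1, -2))*N(-13))) = 1/(-9606 + √(3520 + (-2*(-3 - 2) - 2*1)*(8/(-13)))) = 1/(-9606 + √(3520 + (-2*(-5) - 2)*(8*(-1/13)))) = 1/(-9606 + √(3520 + (10 - 2)*(-8/13))) = 1/(-9606 + √(3520 + 8*(-8/13))) = 1/(-9606 + √(3520 - 64/13)) = 1/(-9606 + √(45696/13)) = 1/(-9606 + 8*√9282/13)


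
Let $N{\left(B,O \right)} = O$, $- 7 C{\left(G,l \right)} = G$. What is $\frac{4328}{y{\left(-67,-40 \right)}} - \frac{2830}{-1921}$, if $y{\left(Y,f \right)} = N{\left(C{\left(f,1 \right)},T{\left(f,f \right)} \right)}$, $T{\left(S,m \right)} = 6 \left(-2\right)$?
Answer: $- \frac{2070032}{5763} \approx -359.19$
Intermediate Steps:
$C{\left(G,l \right)} = - \frac{G}{7}$
$T{\left(S,m \right)} = -12$
$y{\left(Y,f \right)} = -12$
$\frac{4328}{y{\left(-67,-40 \right)}} - \frac{2830}{-1921} = \frac{4328}{-12} - \frac{2830}{-1921} = 4328 \left(- \frac{1}{12}\right) - - \frac{2830}{1921} = - \frac{1082}{3} + \frac{2830}{1921} = - \frac{2070032}{5763}$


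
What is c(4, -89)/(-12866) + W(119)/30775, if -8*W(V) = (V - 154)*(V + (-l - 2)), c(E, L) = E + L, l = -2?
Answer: 7451389/316760920 ≈ 0.023524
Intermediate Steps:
W(V) = -V*(-154 + V)/8 (W(V) = -(V - 154)*(V + (-1*(-2) - 2))/8 = -(-154 + V)*(V + (2 - 2))/8 = -(-154 + V)*(V + 0)/8 = -(-154 + V)*V/8 = -V*(-154 + V)/8)
c(4, -89)/(-12866) + W(119)/30775 = (4 - 89)/(-12866) + ((⅛)*119*(154 - 1*119))/30775 = -85*(-1/12866) + ((⅛)*119*(154 - 119))*(1/30775) = 85/12866 + ((⅛)*119*35)*(1/30775) = 85/12866 + (4165/8)*(1/30775) = 85/12866 + 833/49240 = 7451389/316760920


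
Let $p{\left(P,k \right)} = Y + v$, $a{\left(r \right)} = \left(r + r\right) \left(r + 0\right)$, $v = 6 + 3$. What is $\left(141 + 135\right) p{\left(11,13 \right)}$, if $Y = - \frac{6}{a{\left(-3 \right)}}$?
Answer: $2392$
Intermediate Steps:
$v = 9$
$a{\left(r \right)} = 2 r^{2}$ ($a{\left(r \right)} = 2 r r = 2 r^{2}$)
$Y = - \frac{1}{3}$ ($Y = - \frac{6}{2 \left(-3\right)^{2}} = - \frac{6}{2 \cdot 9} = - \frac{6}{18} = \left(-6\right) \frac{1}{18} = - \frac{1}{3} \approx -0.33333$)
$p{\left(P,k \right)} = \frac{26}{3}$ ($p{\left(P,k \right)} = - \frac{1}{3} + 9 = \frac{26}{3}$)
$\left(141 + 135\right) p{\left(11,13 \right)} = \left(141 + 135\right) \frac{26}{3} = 276 \cdot \frac{26}{3} = 2392$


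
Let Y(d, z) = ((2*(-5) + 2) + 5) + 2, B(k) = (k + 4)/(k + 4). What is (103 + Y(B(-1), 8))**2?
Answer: 10404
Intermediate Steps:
B(k) = 1 (B(k) = (4 + k)/(4 + k) = 1)
Y(d, z) = -1 (Y(d, z) = ((-10 + 2) + 5) + 2 = (-8 + 5) + 2 = -3 + 2 = -1)
(103 + Y(B(-1), 8))**2 = (103 - 1)**2 = 102**2 = 10404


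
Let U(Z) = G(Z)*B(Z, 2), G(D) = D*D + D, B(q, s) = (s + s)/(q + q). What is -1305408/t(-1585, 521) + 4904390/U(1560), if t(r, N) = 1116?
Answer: 58242311/145173 ≈ 401.19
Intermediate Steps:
B(q, s) = s/q (B(q, s) = (2*s)/((2*q)) = (2*s)*(1/(2*q)) = s/q)
G(D) = D + D**2 (G(D) = D**2 + D = D + D**2)
U(Z) = 2 + 2*Z (U(Z) = (Z*(1 + Z))*(2/Z) = 2 + 2*Z)
-1305408/t(-1585, 521) + 4904390/U(1560) = -1305408/1116 + 4904390/(2 + 2*1560) = -1305408*1/1116 + 4904390/(2 + 3120) = -108784/93 + 4904390/3122 = -108784/93 + 4904390*(1/3122) = -108784/93 + 2452195/1561 = 58242311/145173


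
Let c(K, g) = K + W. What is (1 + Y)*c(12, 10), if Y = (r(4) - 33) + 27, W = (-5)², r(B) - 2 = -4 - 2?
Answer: -333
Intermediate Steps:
r(B) = -4 (r(B) = 2 + (-4 - 2) = 2 - 6 = -4)
W = 25
Y = -10 (Y = (-4 - 33) + 27 = -37 + 27 = -10)
c(K, g) = 25 + K (c(K, g) = K + 25 = 25 + K)
(1 + Y)*c(12, 10) = (1 - 10)*(25 + 12) = -9*37 = -333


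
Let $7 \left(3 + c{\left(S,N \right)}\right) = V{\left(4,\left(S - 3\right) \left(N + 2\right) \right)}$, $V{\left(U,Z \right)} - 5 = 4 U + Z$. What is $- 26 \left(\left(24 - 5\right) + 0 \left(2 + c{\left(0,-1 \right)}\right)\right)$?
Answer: $-494$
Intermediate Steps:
$V{\left(U,Z \right)} = 5 + Z + 4 U$ ($V{\left(U,Z \right)} = 5 + \left(4 U + Z\right) = 5 + \left(Z + 4 U\right) = 5 + Z + 4 U$)
$c{\left(S,N \right)} = \frac{\left(-3 + S\right) \left(2 + N\right)}{7}$ ($c{\left(S,N \right)} = -3 + \frac{5 + \left(S - 3\right) \left(N + 2\right) + 4 \cdot 4}{7} = -3 + \frac{5 + \left(-3 + S\right) \left(2 + N\right) + 16}{7} = -3 + \frac{21 + \left(-3 + S\right) \left(2 + N\right)}{7} = -3 + \left(3 + \frac{\left(-3 + S\right) \left(2 + N\right)}{7}\right) = \frac{\left(-3 + S\right) \left(2 + N\right)}{7}$)
$- 26 \left(\left(24 - 5\right) + 0 \left(2 + c{\left(0,-1 \right)}\right)\right) = - 26 \left(\left(24 - 5\right) + 0 \left(2 + \left(- \frac{6}{7} - - \frac{3}{7} + \frac{2}{7} \cdot 0 + \frac{1}{7} \left(-1\right) 0\right)\right)\right) = - 26 \left(19 + 0 \left(2 + \left(- \frac{6}{7} + \frac{3}{7} + 0 + 0\right)\right)\right) = - 26 \left(19 + 0 \left(2 - \frac{3}{7}\right)\right) = - 26 \left(19 + 0 \cdot \frac{11}{7}\right) = - 26 \left(19 + 0\right) = \left(-26\right) 19 = -494$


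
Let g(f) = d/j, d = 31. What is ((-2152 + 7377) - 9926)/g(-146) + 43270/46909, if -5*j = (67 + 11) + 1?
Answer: 17427724361/7270895 ≈ 2396.9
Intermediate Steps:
j = -79/5 (j = -((67 + 11) + 1)/5 = -(78 + 1)/5 = -⅕*79 = -79/5 ≈ -15.800)
g(f) = -155/79 (g(f) = 31/(-79/5) = 31*(-5/79) = -155/79)
((-2152 + 7377) - 9926)/g(-146) + 43270/46909 = ((-2152 + 7377) - 9926)/(-155/79) + 43270/46909 = (5225 - 9926)*(-79/155) + 43270*(1/46909) = -4701*(-79/155) + 43270/46909 = 371379/155 + 43270/46909 = 17427724361/7270895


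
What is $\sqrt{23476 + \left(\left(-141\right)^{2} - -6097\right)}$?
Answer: $\sqrt{49454} \approx 222.38$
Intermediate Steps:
$\sqrt{23476 + \left(\left(-141\right)^{2} - -6097\right)} = \sqrt{23476 + \left(19881 + 6097\right)} = \sqrt{23476 + 25978} = \sqrt{49454}$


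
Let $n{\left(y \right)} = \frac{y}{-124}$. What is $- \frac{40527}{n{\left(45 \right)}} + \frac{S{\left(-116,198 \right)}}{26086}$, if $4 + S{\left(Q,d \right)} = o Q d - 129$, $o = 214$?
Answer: $\frac{14541115567}{130430} \approx 1.1149 \cdot 10^{5}$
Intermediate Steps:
$n{\left(y \right)} = - \frac{y}{124}$ ($n{\left(y \right)} = y \left(- \frac{1}{124}\right) = - \frac{y}{124}$)
$S{\left(Q,d \right)} = -133 + 214 Q d$ ($S{\left(Q,d \right)} = -4 + \left(214 Q d - 129\right) = -4 + \left(-129 + 214 Q d\right) = -133 + 214 Q d$)
$- \frac{40527}{n{\left(45 \right)}} + \frac{S{\left(-116,198 \right)}}{26086} = - \frac{40527}{\left(- \frac{1}{124}\right) 45} + \frac{-133 + 214 \left(-116\right) 198}{26086} = - \frac{40527}{- \frac{45}{124}} + \left(-133 - 4915152\right) \frac{1}{26086} = \left(-40527\right) \left(- \frac{124}{45}\right) - \frac{4915285}{26086} = \frac{558372}{5} - \frac{4915285}{26086} = \frac{14541115567}{130430}$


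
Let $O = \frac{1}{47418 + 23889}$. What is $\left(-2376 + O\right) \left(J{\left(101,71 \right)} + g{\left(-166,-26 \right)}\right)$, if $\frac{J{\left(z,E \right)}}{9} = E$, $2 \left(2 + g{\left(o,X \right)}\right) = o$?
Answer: $- \frac{93861688774}{71307} \approx -1.3163 \cdot 10^{6}$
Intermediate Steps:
$g{\left(o,X \right)} = -2 + \frac{o}{2}$
$J{\left(z,E \right)} = 9 E$
$O = \frac{1}{71307} \approx 1.4024 \cdot 10^{-5}$
$\left(-2376 + O\right) \left(J{\left(101,71 \right)} + g{\left(-166,-26 \right)}\right) = \left(-2376 + \frac{1}{71307}\right) \left(9 \cdot 71 + \left(-2 + \frac{1}{2} \left(-166\right)\right)\right) = - \frac{169425431 \left(639 - 85\right)}{71307} = \left(- \frac{169425431}{71307}\right) 554 = - \frac{93861688774}{71307}$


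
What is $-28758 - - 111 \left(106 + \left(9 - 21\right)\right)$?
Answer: $-18324$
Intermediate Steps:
$-28758 - - 111 \left(106 + \left(9 - 21\right)\right) = -28758 - - 111 \left(106 - 12\right) = -28758 - \left(-111\right) 94 = -28758 - -10434 = -28758 + 10434 = -18324$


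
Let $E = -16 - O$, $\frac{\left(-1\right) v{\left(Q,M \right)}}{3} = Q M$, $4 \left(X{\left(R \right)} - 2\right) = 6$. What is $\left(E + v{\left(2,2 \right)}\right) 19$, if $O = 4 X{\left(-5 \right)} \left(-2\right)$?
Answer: $0$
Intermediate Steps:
$X{\left(R \right)} = \frac{7}{2}$ ($X{\left(R \right)} = 2 + \frac{1}{4} \cdot 6 = 2 + \frac{3}{2} = \frac{7}{2}$)
$v{\left(Q,M \right)} = - 3 M Q$ ($v{\left(Q,M \right)} = - 3 Q M = - 3 M Q$)
$O = -28$ ($O = 4 \cdot \frac{7}{2} \left(-2\right) = 14 \left(-2\right) = -28$)
$E = 12$ ($E = -16 - -28 = -16 + 28 = 12$)
$\left(E + v{\left(2,2 \right)}\right) 19 = \left(12 - 6 \cdot 2\right) 19 = \left(12 - 12\right) 19 = 0 \cdot 19 = 0$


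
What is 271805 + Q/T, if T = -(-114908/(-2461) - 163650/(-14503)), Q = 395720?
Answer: 11919770029985/44983769 ≈ 2.6498e+5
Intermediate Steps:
T = -89967538/1551821 (T = -(-114908*(-1/2461) - 163650*(-1/14503)) = -(4996/107 + 163650/14503) = -1*89967538/1551821 = -89967538/1551821 ≈ -57.975)
271805 + Q/T = 271805 + 395720/(-89967538/1551821) = 271805 + 395720*(-1551821/89967538) = 271805 - 307043303060/44983769 = 11919770029985/44983769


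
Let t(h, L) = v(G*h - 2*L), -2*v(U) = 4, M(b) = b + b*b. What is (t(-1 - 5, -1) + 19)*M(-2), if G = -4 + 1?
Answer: 34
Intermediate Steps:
G = -3
M(b) = b + b²
v(U) = -2 (v(U) = -½*4 = -2)
t(h, L) = -2
(t(-1 - 5, -1) + 19)*M(-2) = (-2 + 19)*(-2*(1 - 2)) = 17*(-2*(-1)) = 17*2 = 34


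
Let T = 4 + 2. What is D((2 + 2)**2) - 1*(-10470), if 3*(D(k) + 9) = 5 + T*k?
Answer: 31484/3 ≈ 10495.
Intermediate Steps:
T = 6
D(k) = -22/3 + 2*k (D(k) = -9 + (5 + 6*k)/3 = -9 + (5/3 + 2*k) = -22/3 + 2*k)
D((2 + 2)**2) - 1*(-10470) = (-22/3 + 2*(2 + 2)**2) - 1*(-10470) = (-22/3 + 2*4**2) + 10470 = (-22/3 + 2*16) + 10470 = (-22/3 + 32) + 10470 = 74/3 + 10470 = 31484/3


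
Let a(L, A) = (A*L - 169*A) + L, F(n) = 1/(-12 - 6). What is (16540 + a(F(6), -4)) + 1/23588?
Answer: 1218284821/70764 ≈ 17216.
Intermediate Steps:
F(n) = -1/18 (F(n) = 1/(-18) = -1/18)
a(L, A) = L - 169*A + A*L (a(L, A) = (-169*A + A*L) + L = L - 169*A + A*L)
(16540 + a(F(6), -4)) + 1/23588 = (16540 + (-1/18 - 169*(-4) - 4*(-1/18))) + 1/23588 = (16540 + (-1/18 + 676 + 2/9)) + 1/23588 = (16540 + 4057/6) + 1/23588 = 103297/6 + 1/23588 = 1218284821/70764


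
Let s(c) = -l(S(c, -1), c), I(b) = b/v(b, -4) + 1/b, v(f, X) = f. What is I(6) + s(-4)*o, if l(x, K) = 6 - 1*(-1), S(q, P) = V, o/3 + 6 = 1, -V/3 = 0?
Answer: 637/6 ≈ 106.17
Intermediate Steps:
V = 0 (V = -3*0 = 0)
o = -15 (o = -18 + 3*1 = -18 + 3 = -15)
S(q, P) = 0
l(x, K) = 7 (l(x, K) = 6 + 1 = 7)
I(b) = 1 + 1/b (I(b) = b/b + 1/b = 1 + 1/b)
s(c) = -7 (s(c) = -1*7 = -7)
I(6) + s(-4)*o = (1 + 6)/6 - 7*(-15) = (⅙)*7 + 105 = 7/6 + 105 = 637/6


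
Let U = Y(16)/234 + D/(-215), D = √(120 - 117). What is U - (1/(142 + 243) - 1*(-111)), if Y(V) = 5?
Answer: -9998299/90090 - √3/215 ≈ -110.99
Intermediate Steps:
D = √3 ≈ 1.7320
U = 5/234 - √3/215 (U = 5/234 + √3/(-215) = 5*(1/234) + √3*(-1/215) = 5/234 - √3/215 ≈ 0.013311)
U - (1/(142 + 243) - 1*(-111)) = (5/234 - √3/215) - (1/(142 + 243) - 1*(-111)) = (5/234 - √3/215) - (1/385 + 111) = (5/234 - √3/215) - 1*42736/385 = (5/234 - √3/215) - 42736/385 = -9998299/90090 - √3/215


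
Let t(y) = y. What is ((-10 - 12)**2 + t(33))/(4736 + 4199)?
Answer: 517/8935 ≈ 0.057862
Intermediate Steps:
((-10 - 12)**2 + t(33))/(4736 + 4199) = ((-10 - 12)**2 + 33)/(4736 + 4199) = ((-22)**2 + 33)/8935 = (484 + 33)*(1/8935) = 517*(1/8935) = 517/8935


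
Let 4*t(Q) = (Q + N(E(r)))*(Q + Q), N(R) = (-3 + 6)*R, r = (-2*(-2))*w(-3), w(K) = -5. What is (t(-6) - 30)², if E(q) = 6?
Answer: 4356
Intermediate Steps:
r = -20 (r = -2*(-2)*(-5) = 4*(-5) = -20)
N(R) = 3*R
t(Q) = Q*(18 + Q)/2 (t(Q) = ((Q + 3*6)*(Q + Q))/4 = ((Q + 18)*(2*Q))/4 = ((18 + Q)*(2*Q))/4 = (2*Q*(18 + Q))/4 = Q*(18 + Q)/2)
(t(-6) - 30)² = ((½)*(-6)*(18 - 6) - 30)² = ((½)*(-6)*12 - 30)² = (-36 - 30)² = (-66)² = 4356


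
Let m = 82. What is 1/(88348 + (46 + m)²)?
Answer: 1/104732 ≈ 9.5482e-6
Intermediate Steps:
1/(88348 + (46 + m)²) = 1/(88348 + (46 + 82)²) = 1/(88348 + 128²) = 1/(88348 + 16384) = 1/104732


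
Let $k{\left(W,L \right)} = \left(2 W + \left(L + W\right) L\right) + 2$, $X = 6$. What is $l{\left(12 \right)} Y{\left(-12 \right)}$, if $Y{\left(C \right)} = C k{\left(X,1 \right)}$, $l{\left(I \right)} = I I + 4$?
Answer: $-37296$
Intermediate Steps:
$k{\left(W,L \right)} = 2 + 2 W + L \left(L + W\right)$ ($k{\left(W,L \right)} = \left(2 W + L \left(L + W\right)\right) + 2 = 2 + 2 W + L \left(L + W\right)$)
$l{\left(I \right)} = 4 + I^{2}$ ($l{\left(I \right)} = I^{2} + 4 = 4 + I^{2}$)
$Y{\left(C \right)} = 21 C$ ($Y{\left(C \right)} = C \left(2 + 1^{2} + 2 \cdot 6 + 1 \cdot 6\right) = C \left(2 + 1 + 12 + 6\right) = C 21 = 21 C$)
$l{\left(12 \right)} Y{\left(-12 \right)} = \left(4 + 12^{2}\right) 21 \left(-12\right) = \left(4 + 144\right) \left(-252\right) = 148 \left(-252\right) = -37296$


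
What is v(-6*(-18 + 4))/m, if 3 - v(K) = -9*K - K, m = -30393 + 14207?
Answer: -843/16186 ≈ -0.052082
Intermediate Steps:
m = -16186
v(K) = 3 + 10*K (v(K) = 3 - (-9*K - K) = 3 - (-10)*K = 3 + 10*K)
v(-6*(-18 + 4))/m = (3 + 10*(-6*(-18 + 4)))/(-16186) = (3 + 10*(-6*(-14)))*(-1/16186) = (3 + 10*84)*(-1/16186) = (3 + 840)*(-1/16186) = 843*(-1/16186) = -843/16186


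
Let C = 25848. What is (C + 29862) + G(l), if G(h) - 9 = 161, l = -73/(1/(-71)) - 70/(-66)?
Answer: 55880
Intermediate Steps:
l = 171074/33 (l = -73/(-1/71) - 70*(-1/66) = -73*(-71) + 35/33 = 5183 + 35/33 = 171074/33 ≈ 5184.1)
G(h) = 170 (G(h) = 9 + 161 = 170)
(C + 29862) + G(l) = (25848 + 29862) + 170 = 55710 + 170 = 55880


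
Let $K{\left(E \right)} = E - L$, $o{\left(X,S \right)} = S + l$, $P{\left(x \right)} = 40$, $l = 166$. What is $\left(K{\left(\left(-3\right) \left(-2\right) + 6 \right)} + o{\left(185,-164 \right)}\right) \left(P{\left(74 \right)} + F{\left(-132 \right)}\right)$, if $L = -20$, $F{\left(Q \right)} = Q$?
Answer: $-3128$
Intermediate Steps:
$o{\left(X,S \right)} = 166 + S$ ($o{\left(X,S \right)} = S + 166 = 166 + S$)
$K{\left(E \right)} = 20 + E$ ($K{\left(E \right)} = E - -20 = E + 20 = 20 + E$)
$\left(K{\left(\left(-3\right) \left(-2\right) + 6 \right)} + o{\left(185,-164 \right)}\right) \left(P{\left(74 \right)} + F{\left(-132 \right)}\right) = \left(\left(20 + \left(\left(-3\right) \left(-2\right) + 6\right)\right) + \left(166 - 164\right)\right) \left(40 - 132\right) = \left(\left(20 + \left(6 + 6\right)\right) + 2\right) \left(-92\right) = \left(\left(20 + 12\right) + 2\right) \left(-92\right) = \left(32 + 2\right) \left(-92\right) = 34 \left(-92\right) = -3128$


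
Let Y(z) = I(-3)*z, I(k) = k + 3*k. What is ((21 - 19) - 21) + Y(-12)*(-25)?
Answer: -3619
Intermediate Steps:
I(k) = 4*k
Y(z) = -12*z (Y(z) = (4*(-3))*z = -12*z)
((21 - 19) - 21) + Y(-12)*(-25) = ((21 - 19) - 21) - 12*(-12)*(-25) = (2 - 21) + 144*(-25) = -19 - 3600 = -3619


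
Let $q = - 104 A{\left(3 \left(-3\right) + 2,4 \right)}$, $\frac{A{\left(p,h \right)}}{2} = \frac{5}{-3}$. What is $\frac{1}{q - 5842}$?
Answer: $- \frac{3}{16486} \approx -0.00018197$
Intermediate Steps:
$A{\left(p,h \right)} = - \frac{10}{3}$ ($A{\left(p,h \right)} = 2 \frac{5}{-3} = 2 \cdot 5 \left(- \frac{1}{3}\right) = 2 \left(- \frac{5}{3}\right) = - \frac{10}{3}$)
$q = \frac{1040}{3}$ ($q = \left(-104\right) \left(- \frac{10}{3}\right) = \frac{1040}{3} \approx 346.67$)
$\frac{1}{q - 5842} = \frac{1}{\frac{1040}{3} - 5842} = \frac{1}{- \frac{16486}{3}} = - \frac{3}{16486}$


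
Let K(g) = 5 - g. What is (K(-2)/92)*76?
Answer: 133/23 ≈ 5.7826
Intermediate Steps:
(K(-2)/92)*76 = ((5 - 1*(-2))/92)*76 = ((5 + 2)*(1/92))*76 = (7*(1/92))*76 = (7/92)*76 = 133/23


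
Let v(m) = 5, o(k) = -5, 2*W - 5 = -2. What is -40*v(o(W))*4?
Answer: -800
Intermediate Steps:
W = 3/2 (W = 5/2 + (½)*(-2) = 5/2 - 1 = 3/2 ≈ 1.5000)
-40*v(o(W))*4 = -40*5*4 = -200*4 = -800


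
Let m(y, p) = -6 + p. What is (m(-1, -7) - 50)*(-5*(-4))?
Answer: -1260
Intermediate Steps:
(m(-1, -7) - 50)*(-5*(-4)) = ((-6 - 7) - 50)*(-5*(-4)) = (-13 - 50)*20 = -63*20 = -1260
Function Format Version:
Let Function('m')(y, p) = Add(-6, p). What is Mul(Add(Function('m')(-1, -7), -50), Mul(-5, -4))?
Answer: -1260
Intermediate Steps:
Mul(Add(Function('m')(-1, -7), -50), Mul(-5, -4)) = Mul(Add(Add(-6, -7), -50), Mul(-5, -4)) = Mul(Add(-13, -50), 20) = Mul(-63, 20) = -1260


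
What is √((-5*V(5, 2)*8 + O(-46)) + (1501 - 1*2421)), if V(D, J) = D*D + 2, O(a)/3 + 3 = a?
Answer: I*√2147 ≈ 46.336*I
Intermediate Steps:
O(a) = -9 + 3*a
V(D, J) = 2 + D² (V(D, J) = D² + 2 = 2 + D²)
√((-5*V(5, 2)*8 + O(-46)) + (1501 - 1*2421)) = √((-5*(2 + 5²)*8 + (-9 + 3*(-46))) + (1501 - 1*2421)) = √((-5*(2 + 25)*8 + (-9 - 138)) + (1501 - 2421)) = √((-5*27*8 - 147) - 920) = √((-135*8 - 147) - 920) = √((-1080 - 147) - 920) = √(-1227 - 920) = √(-2147) = I*√2147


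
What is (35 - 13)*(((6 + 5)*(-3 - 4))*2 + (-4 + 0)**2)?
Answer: -3036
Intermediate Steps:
(35 - 13)*(((6 + 5)*(-3 - 4))*2 + (-4 + 0)**2) = 22*((11*(-7))*2 + (-4)**2) = 22*(-77*2 + 16) = 22*(-154 + 16) = 22*(-138) = -3036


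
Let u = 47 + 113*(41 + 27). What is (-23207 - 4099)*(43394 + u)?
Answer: -1396019250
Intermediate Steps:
u = 7731 (u = 47 + 113*68 = 47 + 7684 = 7731)
(-23207 - 4099)*(43394 + u) = (-23207 - 4099)*(43394 + 7731) = -27306*51125 = -1396019250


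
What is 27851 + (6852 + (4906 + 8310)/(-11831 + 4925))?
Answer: 119822851/3453 ≈ 34701.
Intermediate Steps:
27851 + (6852 + (4906 + 8310)/(-11831 + 4925)) = 27851 + (6852 + 13216/(-6906)) = 27851 + (6852 + 13216*(-1/6906)) = 27851 + (6852 - 6608/3453) = 27851 + 23653348/3453 = 119822851/3453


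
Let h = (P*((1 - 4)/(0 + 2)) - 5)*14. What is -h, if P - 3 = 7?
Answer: 280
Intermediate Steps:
P = 10 (P = 3 + 7 = 10)
h = -280 (h = (10*((1 - 4)/(0 + 2)) - 5)*14 = (10*(-3/2) - 5)*14 = (-15 - 5)*14 = -20*14 = -280)
-h = -1*(-280) = 280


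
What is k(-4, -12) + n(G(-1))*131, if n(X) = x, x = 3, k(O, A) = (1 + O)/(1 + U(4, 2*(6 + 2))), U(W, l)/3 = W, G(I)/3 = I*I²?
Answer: 5106/13 ≈ 392.77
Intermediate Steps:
G(I) = 3*I³ (G(I) = 3*(I*I²) = 3*I³)
U(W, l) = 3*W
k(O, A) = 1/13 + O/13 (k(O, A) = (1 + O)/(1 + 3*4) = (1 + O)/(1 + 12) = (1 + O)/13 = (1 + O)*(1/13) = 1/13 + O/13)
n(X) = 3
k(-4, -12) + n(G(-1))*131 = (1/13 + (1/13)*(-4)) + 3*131 = (1/13 - 4/13) + 393 = -3/13 + 393 = 5106/13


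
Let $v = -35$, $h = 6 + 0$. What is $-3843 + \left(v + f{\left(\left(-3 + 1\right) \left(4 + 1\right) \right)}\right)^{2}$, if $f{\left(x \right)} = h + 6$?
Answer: $-3314$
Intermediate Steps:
$h = 6$
$f{\left(x \right)} = 12$ ($f{\left(x \right)} = 6 + 6 = 12$)
$-3843 + \left(v + f{\left(\left(-3 + 1\right) \left(4 + 1\right) \right)}\right)^{2} = -3843 + \left(-35 + 12\right)^{2} = -3843 + \left(-23\right)^{2} = -3843 + 529 = -3314$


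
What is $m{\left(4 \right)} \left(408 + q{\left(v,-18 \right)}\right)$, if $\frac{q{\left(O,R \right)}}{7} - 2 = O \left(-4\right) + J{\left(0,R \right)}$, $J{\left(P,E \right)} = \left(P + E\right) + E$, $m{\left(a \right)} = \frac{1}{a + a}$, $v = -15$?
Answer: $\frac{295}{4} \approx 73.75$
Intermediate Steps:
$m{\left(a \right)} = \frac{1}{2 a}$
$J{\left(P,E \right)} = P + 2 E$ ($J{\left(P,E \right)} = \left(E + P\right) + E = P + 2 E$)
$q{\left(O,R \right)} = 14 - 28 O + 14 R$ ($q{\left(O,R \right)} = 14 + 7 \left(O \left(-4\right) + \left(0 + 2 R\right)\right) = 14 + 7 \left(- 4 O + 2 R\right) = 14 - \left(- 14 R + 28 O\right) = 14 - 28 O + 14 R$)
$m{\left(4 \right)} \left(408 + q{\left(v,-18 \right)}\right) = \frac{1}{2 \cdot 4} \left(408 + \left(14 - -420 + 14 \left(-18\right)\right)\right) = \frac{1}{2} \cdot \frac{1}{4} \left(408 + \left(14 + 420 - 252\right)\right) = \frac{408 + 182}{8} = \frac{1}{8} \cdot 590 = \frac{295}{4}$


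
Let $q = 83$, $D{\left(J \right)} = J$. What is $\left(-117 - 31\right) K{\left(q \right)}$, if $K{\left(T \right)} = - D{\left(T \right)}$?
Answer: $12284$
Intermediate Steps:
$K{\left(T \right)} = - T$
$\left(-117 - 31\right) K{\left(q \right)} = \left(-117 - 31\right) \left(\left(-1\right) 83\right) = \left(-148\right) \left(-83\right) = 12284$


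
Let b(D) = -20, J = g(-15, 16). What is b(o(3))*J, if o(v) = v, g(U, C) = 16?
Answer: -320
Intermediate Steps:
J = 16
b(o(3))*J = -20*16 = -320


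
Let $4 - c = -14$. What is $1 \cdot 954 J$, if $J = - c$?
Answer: $-17172$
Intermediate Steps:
$c = 18$ ($c = 4 - -14 = 4 + 14 = 18$)
$J = -18$ ($J = \left(-1\right) 18 = -18$)
$1 \cdot 954 J = 1 \cdot 954 \left(-18\right) = 954 \left(-18\right) = -17172$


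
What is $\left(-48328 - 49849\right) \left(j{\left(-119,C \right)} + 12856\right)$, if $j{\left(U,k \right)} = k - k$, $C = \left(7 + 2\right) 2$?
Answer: $-1262163512$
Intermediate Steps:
$C = 18$ ($C = 9 \cdot 2 = 18$)
$j{\left(U,k \right)} = 0$
$\left(-48328 - 49849\right) \left(j{\left(-119,C \right)} + 12856\right) = \left(-48328 - 49849\right) \left(0 + 12856\right) = \left(-98177\right) 12856 = -1262163512$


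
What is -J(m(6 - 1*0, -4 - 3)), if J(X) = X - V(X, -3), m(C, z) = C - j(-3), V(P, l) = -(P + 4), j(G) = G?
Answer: -22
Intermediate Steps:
V(P, l) = -4 - P (V(P, l) = -(4 + P) = -4 - P)
m(C, z) = 3 + C (m(C, z) = C - 1*(-3) = C + 3 = 3 + C)
J(X) = 4 + 2*X (J(X) = X - (-4 - X) = X + (4 + X) = 4 + 2*X)
-J(m(6 - 1*0, -4 - 3)) = -(4 + 2*(3 + (6 - 1*0))) = -(4 + 2*(3 + (6 + 0))) = -(4 + 2*(3 + 6)) = -(4 + 2*9) = -(4 + 18) = -1*22 = -22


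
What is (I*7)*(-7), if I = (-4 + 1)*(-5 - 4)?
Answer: -1323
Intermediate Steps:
I = 27 (I = -3*(-9) = 27)
(I*7)*(-7) = (27*7)*(-7) = 189*(-7) = -1323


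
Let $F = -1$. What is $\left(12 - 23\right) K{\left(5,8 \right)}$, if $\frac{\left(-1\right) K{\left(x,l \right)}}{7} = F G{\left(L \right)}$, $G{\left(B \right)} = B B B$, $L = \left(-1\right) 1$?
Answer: $77$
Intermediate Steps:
$L = -1$
$G{\left(B \right)} = B^{3}$ ($G{\left(B \right)} = B^{2} B = B^{3}$)
$K{\left(x,l \right)} = -7$ ($K{\left(x,l \right)} = - 7 \left(- \left(-1\right)^{3}\right) = - 7 \left(\left(-1\right) \left(-1\right)\right) = \left(-7\right) 1 = -7$)
$\left(12 - 23\right) K{\left(5,8 \right)} = \left(12 - 23\right) \left(-7\right) = \left(-11\right) \left(-7\right) = 77$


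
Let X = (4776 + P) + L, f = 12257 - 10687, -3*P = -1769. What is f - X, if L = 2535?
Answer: -18992/3 ≈ -6330.7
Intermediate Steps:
P = 1769/3 (P = -⅓*(-1769) = 1769/3 ≈ 589.67)
f = 1570
X = 23702/3 (X = (4776 + 1769/3) + 2535 = 16097/3 + 2535 = 23702/3 ≈ 7900.7)
f - X = 1570 - 1*23702/3 = 1570 - 23702/3 = -18992/3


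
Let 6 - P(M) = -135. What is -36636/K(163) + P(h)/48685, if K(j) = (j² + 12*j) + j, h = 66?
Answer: -444894663/349168820 ≈ -1.2742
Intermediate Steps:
P(M) = 141 (P(M) = 6 - 1*(-135) = 6 + 135 = 141)
K(j) = j² + 13*j
-36636/K(163) + P(h)/48685 = -36636*1/(163*(13 + 163)) + 141/48685 = -36636/(163*176) + 141*(1/48685) = -36636/28688 + 141/48685 = -36636*1/28688 + 141/48685 = -9159/7172 + 141/48685 = -444894663/349168820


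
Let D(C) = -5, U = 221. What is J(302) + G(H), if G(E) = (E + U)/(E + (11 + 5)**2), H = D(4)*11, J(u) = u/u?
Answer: 367/201 ≈ 1.8259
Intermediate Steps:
J(u) = 1
H = -55 (H = -5*11 = -55)
G(E) = (221 + E)/(256 + E) (G(E) = (E + 221)/(E + (11 + 5)**2) = (221 + E)/(E + 16**2) = (221 + E)/(E + 256) = (221 + E)/(256 + E))
J(302) + G(H) = 1 + (221 - 55)/(256 - 55) = 1 + 166/201 = 367/201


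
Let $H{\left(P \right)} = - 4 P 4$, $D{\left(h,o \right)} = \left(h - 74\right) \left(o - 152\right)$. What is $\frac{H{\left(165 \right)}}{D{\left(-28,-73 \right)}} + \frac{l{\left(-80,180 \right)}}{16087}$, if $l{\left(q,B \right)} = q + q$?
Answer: $- \frac{1538056}{12306555} \approx -0.12498$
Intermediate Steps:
$D{\left(h,o \right)} = \left(-152 + o\right) \left(-74 + h\right)$ ($D{\left(h,o \right)} = \left(-74 + h\right) \left(-152 + o\right) = \left(-152 + o\right) \left(-74 + h\right)$)
$H{\left(P \right)} = - 16 P$
$l{\left(q,B \right)} = 2 q$
$\frac{H{\left(165 \right)}}{D{\left(-28,-73 \right)}} + \frac{l{\left(-80,180 \right)}}{16087} = \frac{\left(-16\right) 165}{11248 - -4256 - -5402 - -2044} + \frac{2 \left(-80\right)}{16087} = - \frac{2640}{11248 + 4256 + 5402 + 2044} - \frac{160}{16087} = - \frac{2640}{22950} - \frac{160}{16087} = \left(-2640\right) \frac{1}{22950} - \frac{160}{16087} = - \frac{88}{765} - \frac{160}{16087} = - \frac{1538056}{12306555}$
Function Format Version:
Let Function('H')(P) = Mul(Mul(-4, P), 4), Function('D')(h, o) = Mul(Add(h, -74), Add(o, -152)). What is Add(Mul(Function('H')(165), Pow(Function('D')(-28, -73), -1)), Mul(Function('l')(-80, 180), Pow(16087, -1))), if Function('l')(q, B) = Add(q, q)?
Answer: Rational(-1538056, 12306555) ≈ -0.12498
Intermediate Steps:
Function('D')(h, o) = Mul(Add(-152, o), Add(-74, h)) (Function('D')(h, o) = Mul(Add(-74, h), Add(-152, o)) = Mul(Add(-152, o), Add(-74, h)))
Function('H')(P) = Mul(-16, P)
Function('l')(q, B) = Mul(2, q)
Add(Mul(Function('H')(165), Pow(Function('D')(-28, -73), -1)), Mul(Function('l')(-80, 180), Pow(16087, -1))) = Add(Mul(Mul(-16, 165), Pow(Add(11248, Mul(-152, -28), Mul(-74, -73), Mul(-28, -73)), -1)), Mul(Mul(2, -80), Pow(16087, -1))) = Add(Mul(-2640, Pow(Add(11248, 4256, 5402, 2044), -1)), Mul(-160, Rational(1, 16087))) = Add(Mul(-2640, Pow(22950, -1)), Rational(-160, 16087)) = Add(Mul(-2640, Rational(1, 22950)), Rational(-160, 16087)) = Add(Rational(-88, 765), Rational(-160, 16087)) = Rational(-1538056, 12306555)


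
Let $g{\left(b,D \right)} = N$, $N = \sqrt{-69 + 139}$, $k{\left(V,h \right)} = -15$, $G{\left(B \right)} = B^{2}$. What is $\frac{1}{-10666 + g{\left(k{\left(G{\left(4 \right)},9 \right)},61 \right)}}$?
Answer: $- \frac{5333}{56881743} - \frac{\sqrt{70}}{113763486} \approx -9.3829 \cdot 10^{-5}$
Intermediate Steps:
$N = \sqrt{70} \approx 8.3666$
$g{\left(b,D \right)} = \sqrt{70}$
$\frac{1}{-10666 + g{\left(k{\left(G{\left(4 \right)},9 \right)},61 \right)}} = \frac{1}{-10666 + \sqrt{70}}$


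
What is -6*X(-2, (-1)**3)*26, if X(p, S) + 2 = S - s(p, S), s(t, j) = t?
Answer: 156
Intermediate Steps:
X(p, S) = -2 + S - p (X(p, S) = -2 + (S - p) = -2 + S - p)
-6*X(-2, (-1)**3)*26 = -6*(-2 + (-1)**3 - 1*(-2))*26 = -6*(-2 - 1 + 2)*26 = -6*(-1)*26 = 6*26 = 156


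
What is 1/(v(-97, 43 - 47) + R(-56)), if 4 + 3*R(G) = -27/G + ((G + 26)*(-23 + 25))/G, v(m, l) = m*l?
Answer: 168/65047 ≈ 0.0025827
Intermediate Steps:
v(m, l) = l*m
R(G) = -4/3 - 9/G + (52 + 2*G)/(3*G) (R(G) = -4/3 + (-27/G + ((G + 26)*(-23 + 25))/G)/3 = -4/3 + (-27/G + ((26 + G)*2)/G)/3 = -4/3 + (-27/G + (52 + 2*G)/G)/3 = -4/3 + (-9/G + (52 + 2*G)/(3*G)) = -4/3 - 9/G + (52 + 2*G)/(3*G))
1/(v(-97, 43 - 47) + R(-56)) = 1/((43 - 47)*(-97) + (⅓)*(25 - 2*(-56))/(-56)) = 1/(-4*(-97) + (⅓)*(-1/56)*(25 + 112)) = 1/(388 + (⅓)*(-1/56)*137) = 1/(388 - 137/168) = 1/(65047/168) = 168/65047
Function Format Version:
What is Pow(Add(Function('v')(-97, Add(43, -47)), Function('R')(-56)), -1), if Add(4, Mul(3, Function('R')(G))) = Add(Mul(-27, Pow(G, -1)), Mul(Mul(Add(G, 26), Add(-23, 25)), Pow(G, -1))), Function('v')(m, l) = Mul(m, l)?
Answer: Rational(168, 65047) ≈ 0.0025827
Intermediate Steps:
Function('v')(m, l) = Mul(l, m)
Function('R')(G) = Add(Rational(-4, 3), Mul(-9, Pow(G, -1)), Mul(Rational(1, 3), Pow(G, -1), Add(52, Mul(2, G)))) (Function('R')(G) = Add(Rational(-4, 3), Mul(Rational(1, 3), Add(Mul(-27, Pow(G, -1)), Mul(Mul(Add(G, 26), Add(-23, 25)), Pow(G, -1))))) = Add(Rational(-4, 3), Mul(Rational(1, 3), Add(Mul(-27, Pow(G, -1)), Mul(Mul(Add(26, G), 2), Pow(G, -1))))) = Add(Rational(-4, 3), Mul(Rational(1, 3), Add(Mul(-27, Pow(G, -1)), Mul(Add(52, Mul(2, G)), Pow(G, -1))))) = Add(Rational(-4, 3), Mul(Rational(1, 3), Add(Mul(-27, Pow(G, -1)), Mul(Pow(G, -1), Add(52, Mul(2, G)))))) = Add(Rational(-4, 3), Add(Mul(-9, Pow(G, -1)), Mul(Rational(1, 3), Pow(G, -1), Add(52, Mul(2, G))))) = Add(Rational(-4, 3), Mul(-9, Pow(G, -1)), Mul(Rational(1, 3), Pow(G, -1), Add(52, Mul(2, G)))))
Pow(Add(Function('v')(-97, Add(43, -47)), Function('R')(-56)), -1) = Pow(Add(Mul(Add(43, -47), -97), Mul(Rational(1, 3), Pow(-56, -1), Add(25, Mul(-2, -56)))), -1) = Pow(Add(Mul(-4, -97), Mul(Rational(1, 3), Rational(-1, 56), Add(25, 112))), -1) = Pow(Add(388, Mul(Rational(1, 3), Rational(-1, 56), 137)), -1) = Pow(Add(388, Rational(-137, 168)), -1) = Pow(Rational(65047, 168), -1) = Rational(168, 65047)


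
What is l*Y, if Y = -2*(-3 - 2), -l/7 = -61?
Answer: 4270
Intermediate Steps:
l = 427 (l = -7*(-61) = 427)
Y = 10 (Y = -2*(-5) = 10)
l*Y = 427*10 = 4270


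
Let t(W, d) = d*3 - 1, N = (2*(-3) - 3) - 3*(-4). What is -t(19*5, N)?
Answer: -8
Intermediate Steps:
N = 3 (N = (-6 - 3) + 12 = -9 + 12 = 3)
t(W, d) = -1 + 3*d (t(W, d) = 3*d - 1 = -1 + 3*d)
-t(19*5, N) = -(-1 + 3*3) = -(-1 + 9) = -1*8 = -8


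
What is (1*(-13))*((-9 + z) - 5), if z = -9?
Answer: 299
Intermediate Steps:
(1*(-13))*((-9 + z) - 5) = (1*(-13))*((-9 - 9) - 5) = -13*(-18 - 5) = -13*(-23) = 299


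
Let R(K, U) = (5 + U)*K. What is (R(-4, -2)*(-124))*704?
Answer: 1047552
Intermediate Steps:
R(K, U) = K*(5 + U)
(R(-4, -2)*(-124))*704 = (-4*(5 - 2)*(-124))*704 = (-4*3*(-124))*704 = -12*(-124)*704 = 1488*704 = 1047552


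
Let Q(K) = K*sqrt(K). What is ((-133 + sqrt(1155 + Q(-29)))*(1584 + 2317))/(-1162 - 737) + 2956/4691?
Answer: 2439459047/8908209 - 3901*sqrt(1155 - 29*I*sqrt(29))/1899 ≈ 203.87 + 4.7091*I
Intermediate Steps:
Q(K) = K**(3/2)
((-133 + sqrt(1155 + Q(-29)))*(1584 + 2317))/(-1162 - 737) + 2956/4691 = ((-133 + sqrt(1155 + (-29)**(3/2)))*(1584 + 2317))/(-1162 - 737) + 2956/4691 = ((-133 + sqrt(1155 - 29*I*sqrt(29)))*3901)/(-1899) + 2956*(1/4691) = (-518833 + 3901*sqrt(1155 - 29*I*sqrt(29)))*(-1/1899) + 2956/4691 = (518833/1899 - 3901*sqrt(1155 - 29*I*sqrt(29))/1899) + 2956/4691 = 2439459047/8908209 - 3901*sqrt(1155 - 29*I*sqrt(29))/1899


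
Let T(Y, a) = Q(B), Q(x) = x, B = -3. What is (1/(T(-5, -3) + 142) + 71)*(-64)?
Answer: -631680/139 ≈ -4544.5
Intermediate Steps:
T(Y, a) = -3
(1/(T(-5, -3) + 142) + 71)*(-64) = (1/(-3 + 142) + 71)*(-64) = (1/139 + 71)*(-64) = (9870/139)*(-64) = -631680/139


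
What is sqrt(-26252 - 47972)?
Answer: 4*I*sqrt(4639) ≈ 272.44*I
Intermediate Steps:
sqrt(-26252 - 47972) = sqrt(-74224) = 4*I*sqrt(4639)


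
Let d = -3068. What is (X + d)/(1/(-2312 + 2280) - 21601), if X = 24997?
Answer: -701728/691233 ≈ -1.0152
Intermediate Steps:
(X + d)/(1/(-2312 + 2280) - 21601) = (24997 - 3068)/(1/(-2312 + 2280) - 21601) = 21929/(1/(-32) - 21601) = 21929/(-1/32 - 21601) = 21929/(-691233/32) = 21929*(-32/691233) = -701728/691233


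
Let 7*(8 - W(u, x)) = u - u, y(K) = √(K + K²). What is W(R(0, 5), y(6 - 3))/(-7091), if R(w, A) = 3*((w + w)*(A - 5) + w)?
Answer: -8/7091 ≈ -0.0011282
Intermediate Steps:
R(w, A) = 3*w + 6*w*(-5 + A) (R(w, A) = 3*((2*w)*(-5 + A) + w) = 3*(2*w*(-5 + A) + w) = 3*(w + 2*w*(-5 + A)) = 3*w + 6*w*(-5 + A))
W(u, x) = 8 (W(u, x) = 8 - (u - u)/7 = 8 - ⅐*0 = 8 + 0 = 8)
W(R(0, 5), y(6 - 3))/(-7091) = 8/(-7091) = 8*(-1/7091) = -8/7091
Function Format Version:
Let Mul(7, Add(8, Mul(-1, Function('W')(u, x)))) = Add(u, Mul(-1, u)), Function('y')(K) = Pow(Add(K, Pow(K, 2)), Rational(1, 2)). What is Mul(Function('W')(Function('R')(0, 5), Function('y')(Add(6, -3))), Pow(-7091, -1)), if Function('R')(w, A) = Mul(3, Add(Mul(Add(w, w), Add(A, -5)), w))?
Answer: Rational(-8, 7091) ≈ -0.0011282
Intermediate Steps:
Function('R')(w, A) = Add(Mul(3, w), Mul(6, w, Add(-5, A))) (Function('R')(w, A) = Mul(3, Add(Mul(Mul(2, w), Add(-5, A)), w)) = Mul(3, Add(Mul(2, w, Add(-5, A)), w)) = Mul(3, Add(w, Mul(2, w, Add(-5, A)))) = Add(Mul(3, w), Mul(6, w, Add(-5, A))))
Function('W')(u, x) = 8 (Function('W')(u, x) = Add(8, Mul(Rational(-1, 7), Add(u, Mul(-1, u)))) = Add(8, Mul(Rational(-1, 7), 0)) = Add(8, 0) = 8)
Mul(Function('W')(Function('R')(0, 5), Function('y')(Add(6, -3))), Pow(-7091, -1)) = Mul(8, Pow(-7091, -1)) = Mul(8, Rational(-1, 7091)) = Rational(-8, 7091)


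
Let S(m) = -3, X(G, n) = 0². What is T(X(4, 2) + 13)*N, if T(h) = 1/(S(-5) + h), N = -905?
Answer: -181/2 ≈ -90.500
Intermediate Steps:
X(G, n) = 0
T(h) = 1/(-3 + h)
T(X(4, 2) + 13)*N = -905/(-3 + (0 + 13)) = -905/(-3 + 13) = -905/10 = (⅒)*(-905) = -181/2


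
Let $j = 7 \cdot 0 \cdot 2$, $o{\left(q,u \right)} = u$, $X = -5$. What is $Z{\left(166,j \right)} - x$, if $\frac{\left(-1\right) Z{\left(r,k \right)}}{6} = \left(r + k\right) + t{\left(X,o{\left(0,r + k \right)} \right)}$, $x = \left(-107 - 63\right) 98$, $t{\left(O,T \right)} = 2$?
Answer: $15652$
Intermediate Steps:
$j = 0$ ($j = 0 \cdot 2 = 0$)
$x = -16660$ ($x = \left(-170\right) 98 = -16660$)
$Z{\left(r,k \right)} = -12 - 6 k - 6 r$ ($Z{\left(r,k \right)} = - 6 \left(\left(r + k\right) + 2\right) = - 6 \left(\left(k + r\right) + 2\right) = - 6 \left(2 + k + r\right) = -12 - 6 k - 6 r$)
$Z{\left(166,j \right)} - x = \left(-12 - 0 - 996\right) - -16660 = \left(-12 + 0 - 996\right) + 16660 = -1008 + 16660 = 15652$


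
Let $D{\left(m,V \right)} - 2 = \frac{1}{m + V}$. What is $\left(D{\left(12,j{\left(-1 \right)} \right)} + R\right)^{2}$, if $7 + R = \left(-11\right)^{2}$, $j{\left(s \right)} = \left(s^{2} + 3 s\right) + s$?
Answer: $\frac{1092025}{81} \approx 13482.0$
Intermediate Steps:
$j{\left(s \right)} = s^{2} + 4 s$
$D{\left(m,V \right)} = 2 + \frac{1}{V + m}$ ($D{\left(m,V \right)} = 2 + \frac{1}{m + V} = 2 + \frac{1}{V + m}$)
$R = 114$ ($R = -7 + \left(-11\right)^{2} = -7 + 121 = 114$)
$\left(D{\left(12,j{\left(-1 \right)} \right)} + R\right)^{2} = \left(\frac{1 + 2 \left(- (4 - 1)\right) + 2 \cdot 12}{- (4 - 1) + 12} + 114\right)^{2} = \left(\frac{1 + 2 \left(\left(-1\right) 3\right) + 24}{\left(-1\right) 3 + 12} + 114\right)^{2} = \left(\frac{1 + 2 \left(-3\right) + 24}{-3 + 12} + 114\right)^{2} = \left(\frac{1 - 6 + 24}{9} + 114\right)^{2} = \left(\frac{1}{9} \cdot 19 + 114\right)^{2} = \left(\frac{19}{9} + 114\right)^{2} = \left(\frac{1045}{9}\right)^{2} = \frac{1092025}{81}$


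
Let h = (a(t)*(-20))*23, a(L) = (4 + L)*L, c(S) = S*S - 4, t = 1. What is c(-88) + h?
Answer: 5440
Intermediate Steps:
c(S) = -4 + S² (c(S) = S² - 4 = -4 + S²)
a(L) = L*(4 + L)
h = -2300 (h = ((1*(4 + 1))*(-20))*23 = ((1*5)*(-20))*23 = (5*(-20))*23 = -100*23 = -2300)
c(-88) + h = (-4 + (-88)²) - 2300 = (-4 + 7744) - 2300 = 7740 - 2300 = 5440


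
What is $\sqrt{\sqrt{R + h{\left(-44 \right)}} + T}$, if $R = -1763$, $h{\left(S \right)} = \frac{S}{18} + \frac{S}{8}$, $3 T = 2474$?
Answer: $\frac{\sqrt{29688 + 6 i \sqrt{63754}}}{6} \approx 28.726 + 0.73247 i$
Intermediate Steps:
$T = \frac{2474}{3}$ ($T = \frac{1}{3} \cdot 2474 = \frac{2474}{3} \approx 824.67$)
$h{\left(S \right)} = \frac{13 S}{72}$ ($h{\left(S \right)} = S \frac{1}{18} + S \frac{1}{8} = \frac{S}{18} + \frac{S}{8} = \frac{13 S}{72}$)
$\sqrt{\sqrt{R + h{\left(-44 \right)}} + T} = \sqrt{\sqrt{-1763 + \frac{13}{72} \left(-44\right)} + \frac{2474}{3}} = \sqrt{\sqrt{-1763 - \frac{143}{18}} + \frac{2474}{3}} = \sqrt{\sqrt{- \frac{31877}{18}} + \frac{2474}{3}} = \sqrt{\frac{i \sqrt{63754}}{6} + \frac{2474}{3}} = \sqrt{\frac{2474}{3} + \frac{i \sqrt{63754}}{6}}$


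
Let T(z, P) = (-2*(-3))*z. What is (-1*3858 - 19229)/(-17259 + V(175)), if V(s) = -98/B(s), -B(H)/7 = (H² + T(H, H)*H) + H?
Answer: 353808275/264494174 ≈ 1.3377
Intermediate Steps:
T(z, P) = 6*z
B(H) = -49*H² - 7*H (B(H) = -7*((H² + (6*H)*H) + H) = -7*((H² + 6*H²) + H) = -7*(7*H² + H) = -7*(H + 7*H²) = -49*H² - 7*H)
V(s) = 14/(s*(1 + 7*s)) (V(s) = -98*(-1/(7*s*(1 + 7*s))) = -(-14)/(s*(1 + 7*s)) = 14/(s*(1 + 7*s)))
(-1*3858 - 19229)/(-17259 + V(175)) = (-1*3858 - 19229)/(-17259 + 14/(175*(1 + 7*175))) = (-3858 - 19229)/(-17259 + 14*(1/175)/(1 + 1225)) = -23087/(-17259 + 14*(1/175)/1226) = -23087/(-17259 + 14*(1/175)*(1/1226)) = -23087/(-17259 + 1/15325) = -23087/(-264494174/15325) = -23087*(-15325/264494174) = 353808275/264494174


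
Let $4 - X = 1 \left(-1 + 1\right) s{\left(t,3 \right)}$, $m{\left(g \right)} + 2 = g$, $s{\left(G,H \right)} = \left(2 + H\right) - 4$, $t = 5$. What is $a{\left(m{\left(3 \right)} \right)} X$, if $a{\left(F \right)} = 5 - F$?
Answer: $16$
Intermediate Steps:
$s{\left(G,H \right)} = -2 + H$
$m{\left(g \right)} = -2 + g$
$X = 4$ ($X = 4 - 1 \left(-1 + 1\right) \left(-2 + 3\right) = 4 - 1 \cdot 0 \cdot 1 = 4 - 0 \cdot 1 = 4 - 0 = 4 + 0 = 4$)
$a{\left(m{\left(3 \right)} \right)} X = \left(5 - \left(-2 + 3\right)\right) 4 = \left(5 - 1\right) 4 = 4 \cdot 4 = 16$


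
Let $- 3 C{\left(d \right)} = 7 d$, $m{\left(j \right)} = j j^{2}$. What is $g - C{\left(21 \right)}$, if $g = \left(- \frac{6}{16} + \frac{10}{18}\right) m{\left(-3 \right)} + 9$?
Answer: $\frac{425}{8} \approx 53.125$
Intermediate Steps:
$m{\left(j \right)} = j^{3}$
$g = \frac{33}{8}$ ($g = \left(- \frac{6}{16} + \frac{10}{18}\right) \left(-3\right)^{3} + 9 = \left(\left(-6\right) \frac{1}{16} + 10 \cdot \frac{1}{18}\right) \left(-27\right) + 9 = \left(- \frac{3}{8} + \frac{5}{9}\right) \left(-27\right) + 9 = \frac{13}{72} \left(-27\right) + 9 = - \frac{39}{8} + 9 = \frac{33}{8} \approx 4.125$)
$C{\left(d \right)} = - \frac{7 d}{3}$
$g - C{\left(21 \right)} = \frac{33}{8} - \left(- \frac{7}{3}\right) 21 = \frac{33}{8} - -49 = \frac{33}{8} + 49 = \frac{425}{8}$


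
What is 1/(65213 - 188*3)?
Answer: 1/64649 ≈ 1.5468e-5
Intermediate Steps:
1/(65213 - 188*3) = 1/(65213 - 564) = 1/64649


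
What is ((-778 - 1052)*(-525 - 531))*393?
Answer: 759464640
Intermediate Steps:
((-778 - 1052)*(-525 - 531))*393 = -1830*(-1056)*393 = 1932480*393 = 759464640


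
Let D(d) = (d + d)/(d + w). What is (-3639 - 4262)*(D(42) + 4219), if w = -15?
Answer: -300230099/9 ≈ -3.3359e+7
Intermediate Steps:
D(d) = 2*d/(-15 + d) (D(d) = (d + d)/(d - 15) = (2*d)/(-15 + d) = 2*d/(-15 + d))
(-3639 - 4262)*(D(42) + 4219) = (-3639 - 4262)*(2*42/(-15 + 42) + 4219) = -7901*(2*42/27 + 4219) = -7901*(2*42*(1/27) + 4219) = -7901*(28/9 + 4219) = -7901*37999/9 = -300230099/9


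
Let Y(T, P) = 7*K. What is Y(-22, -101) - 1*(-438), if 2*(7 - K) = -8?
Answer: 515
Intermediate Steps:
K = 11 (K = 7 - ½*(-8) = 7 + 4 = 11)
Y(T, P) = 77 (Y(T, P) = 7*11 = 77)
Y(-22, -101) - 1*(-438) = 77 - 1*(-438) = 77 + 438 = 515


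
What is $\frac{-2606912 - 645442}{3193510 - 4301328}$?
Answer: $\frac{1626177}{553909} \approx 2.9358$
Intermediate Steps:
$\frac{-2606912 - 645442}{3193510 - 4301328} = - \frac{3252354}{-1107818} = \left(-3252354\right) \left(- \frac{1}{1107818}\right) = \frac{1626177}{553909}$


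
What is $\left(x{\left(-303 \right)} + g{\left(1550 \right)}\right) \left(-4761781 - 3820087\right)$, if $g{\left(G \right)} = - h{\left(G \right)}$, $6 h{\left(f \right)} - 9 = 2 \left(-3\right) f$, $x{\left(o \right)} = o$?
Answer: $-10688716594$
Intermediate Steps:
$h{\left(f \right)} = \frac{3}{2} - f$ ($h{\left(f \right)} = \frac{3}{2} + \frac{2 \left(-3\right) f}{6} = \frac{3}{2} + \frac{\left(-6\right) f}{6} = \frac{3}{2} - f$)
$g{\left(G \right)} = - \frac{3}{2} + G$ ($g{\left(G \right)} = - (\frac{3}{2} - G) = - \frac{3}{2} + G$)
$\left(x{\left(-303 \right)} + g{\left(1550 \right)}\right) \left(-4761781 - 3820087\right) = \left(-303 + \left(- \frac{3}{2} + 1550\right)\right) \left(-4761781 - 3820087\right) = \left(-303 + \frac{3097}{2}\right) \left(-8581868\right) = \frac{2491}{2} \left(-8581868\right) = -10688716594$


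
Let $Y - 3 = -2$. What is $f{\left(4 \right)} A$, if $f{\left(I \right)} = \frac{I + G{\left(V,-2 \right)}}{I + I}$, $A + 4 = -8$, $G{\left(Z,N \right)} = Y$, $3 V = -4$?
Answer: $- \frac{15}{2} \approx -7.5$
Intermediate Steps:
$Y = 1$ ($Y = 3 - 2 = 1$)
$V = - \frac{4}{3}$ ($V = \frac{1}{3} \left(-4\right) = - \frac{4}{3} \approx -1.3333$)
$G{\left(Z,N \right)} = 1$
$A = -12$ ($A = -4 - 8 = -12$)
$f{\left(I \right)} = \frac{1 + I}{2 I}$ ($f{\left(I \right)} = \frac{I + 1}{I + I} = \frac{1 + I}{2 I}$)
$f{\left(4 \right)} A = \frac{1 + 4}{2 \cdot 4} \left(-12\right) = \frac{1}{2} \cdot \frac{1}{4} \cdot 5 \left(-12\right) = \frac{5}{8} \left(-12\right) = - \frac{15}{2}$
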